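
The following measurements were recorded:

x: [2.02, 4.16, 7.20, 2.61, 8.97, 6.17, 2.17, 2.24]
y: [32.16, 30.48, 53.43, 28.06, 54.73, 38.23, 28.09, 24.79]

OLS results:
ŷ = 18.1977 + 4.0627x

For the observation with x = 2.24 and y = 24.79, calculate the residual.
Residual = -2.5081

The residual is the difference between the actual value and the predicted value:

Residual = y - ŷ

Step 1: Calculate predicted value
ŷ = 18.1977 + 4.0627 × 2.24
ŷ = 27.2981

Step 2: Calculate residual
Residual = 24.79 - 27.2981
Residual = -2.5081

Interpretation: the model overestimates the actual value by 2.5081 at this point (negative residual → observation lies below the fitted line).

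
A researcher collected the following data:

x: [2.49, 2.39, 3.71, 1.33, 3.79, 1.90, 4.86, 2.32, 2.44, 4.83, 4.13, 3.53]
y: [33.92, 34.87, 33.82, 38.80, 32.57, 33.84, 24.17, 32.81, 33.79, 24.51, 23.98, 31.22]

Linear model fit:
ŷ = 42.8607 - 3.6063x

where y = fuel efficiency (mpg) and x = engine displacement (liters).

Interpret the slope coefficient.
On average, fuel efficiency is about 3.6063 mpg lower for every extra liter of engine displacement.

β₁ = -3.6063 is the change in predicted fuel efficiency (mpg) per additional liter of engine displacement.

Interpretation:
- Engine displacement up by 1 liter → predicted fuel efficiency decreases by 3.6063 mpg
- The effect is assumed constant over the observed range of x (linearity)
- The sign (−) gives the direction; the magnitude 3.6063 gives the size of the effect per liter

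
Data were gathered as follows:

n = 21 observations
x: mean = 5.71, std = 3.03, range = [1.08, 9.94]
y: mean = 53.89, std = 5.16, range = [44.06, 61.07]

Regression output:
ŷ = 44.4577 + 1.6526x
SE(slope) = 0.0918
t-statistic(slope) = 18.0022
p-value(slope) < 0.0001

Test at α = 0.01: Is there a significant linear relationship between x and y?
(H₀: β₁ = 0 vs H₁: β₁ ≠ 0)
p-value < 0.0001 < α = 0.01, so we reject H₀. The relationship is significant.

Hypothesis test for the slope coefficient:

H₀: β₁ = 0 (no linear relationship)
H₁: β₁ ≠ 0 (linear relationship exists)

Test statistic: t = β̂₁ / SE(β̂₁) = 1.6526 / 0.0918 = 18.0022

The p-value (<0.0001) is the probability, under H₀, of a t-statistic at least as extreme as |t| = 18.0022 (two-sided, df = n − 2 = 19).

Decision rule: reject H₀ if p-value < α.
p-value < 0.0001 < α = 0.01 → reject H₀.

At α = 0.01 the data do provide convincing evidence of a nonzero slope.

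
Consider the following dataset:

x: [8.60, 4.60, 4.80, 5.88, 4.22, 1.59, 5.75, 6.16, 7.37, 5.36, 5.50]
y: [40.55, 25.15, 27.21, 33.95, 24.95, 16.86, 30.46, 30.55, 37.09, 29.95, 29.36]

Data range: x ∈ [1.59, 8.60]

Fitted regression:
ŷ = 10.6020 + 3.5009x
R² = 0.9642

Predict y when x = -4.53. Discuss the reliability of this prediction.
The equation gives ŷ = -5.2571; however x = -4.53 is 6.12 units below the observed range, so this extrapolated value should not be trusted.

Prediction calculation:
ŷ = 10.6020 + 3.5009 × (-4.53)
ŷ = -5.2571

Reliability:
- Data range: x ∈ [1.59, 8.60]
- Prediction point: x = -4.53 is 6.12 units below the observed range → this is EXTRAPOLATION, not interpolation

Why that matters here:
- R² describes fit only over the sampled x values; it says nothing about behaviour beyond them
- The standard error of prediction grows with (x − x̄)², and x = -4.53 is far from x̄ = 5.44

A defensible statement: 'if the linear trend continued to x = -4.53, y would be about -5.2571' — the premise is untested.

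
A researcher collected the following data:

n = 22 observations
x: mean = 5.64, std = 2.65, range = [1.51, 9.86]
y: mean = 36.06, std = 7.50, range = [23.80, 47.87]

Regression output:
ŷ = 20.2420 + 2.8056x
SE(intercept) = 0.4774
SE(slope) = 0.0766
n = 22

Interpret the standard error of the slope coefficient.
The slope 2.8056 is pinned down to within about ±0.0766 (one SE) by these data — relative uncertainty 2.7%, i.e. precise.

What SE measures:
- The standard error quantifies the sampling variability of the coefficient estimate
- It is the estimated standard deviation of β̂₁ across hypothetical repeated samples of the same size
- Smaller SE → more precise estimate

Relative precision:
- SE / |β̂₁| = 0.0766 / 2.8056 = 2.7%
- Rule of thumb (under 20%: precise; 20% to under 50%: moderately precise; 50% or more: imprecise) → precise

Rough 95% range (±2 SE): 2.8056 ± 0.1532 → (2.6524, 2.9588).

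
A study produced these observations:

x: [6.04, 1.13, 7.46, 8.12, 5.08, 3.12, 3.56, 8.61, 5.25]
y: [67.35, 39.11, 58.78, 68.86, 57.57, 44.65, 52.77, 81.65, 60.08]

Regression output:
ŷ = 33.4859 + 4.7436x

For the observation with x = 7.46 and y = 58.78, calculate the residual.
Residual = -10.0932

The residual is the difference between the actual value and the predicted value:

Residual = y - ŷ

Step 1: Calculate predicted value
ŷ = 33.4859 + 4.7436 × 7.46
ŷ = 68.8732

Step 2: Calculate residual
Residual = 58.78 - 68.8732
Residual = -10.0932

Interpretation: the model overestimates the actual value by 10.0932 at this point (negative residual → observation lies below the fitted line).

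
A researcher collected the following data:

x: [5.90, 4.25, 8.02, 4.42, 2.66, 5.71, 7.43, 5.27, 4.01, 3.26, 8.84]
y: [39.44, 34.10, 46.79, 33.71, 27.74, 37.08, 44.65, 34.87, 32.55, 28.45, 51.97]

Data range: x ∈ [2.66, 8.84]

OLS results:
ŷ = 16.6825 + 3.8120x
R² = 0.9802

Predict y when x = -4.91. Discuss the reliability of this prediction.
ŷ = -2.0344, but this is extrapolation (below the data range [2.66, 8.84]) and may be unreliable.

Prediction calculation:
ŷ = 16.6825 + 3.8120 × (-4.91)
ŷ = -2.0344

Reliability:
- Data range: x ∈ [2.66, 8.84]
- Prediction point: x = -4.91 is 7.57 units below the observed range → this is EXTRAPOLATION, not interpolation

Why that matters here:
- The linear relationship may not hold outside the observed range
- There are no observations near this x to validate the fitted line there
- R² describes fit only over the sampled x values; it says nothing about behaviour beyond them

A defensible statement: 'if the linear trend continued to x = -4.91, y would be about -2.0344' — the premise is untested.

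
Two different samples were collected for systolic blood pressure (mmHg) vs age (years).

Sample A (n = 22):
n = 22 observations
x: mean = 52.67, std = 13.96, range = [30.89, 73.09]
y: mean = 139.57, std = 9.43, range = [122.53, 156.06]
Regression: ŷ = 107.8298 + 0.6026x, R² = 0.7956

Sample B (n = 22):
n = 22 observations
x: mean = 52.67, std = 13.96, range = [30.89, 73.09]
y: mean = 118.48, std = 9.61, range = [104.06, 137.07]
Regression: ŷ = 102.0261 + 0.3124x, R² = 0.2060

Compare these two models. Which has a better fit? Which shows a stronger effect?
Model A has the better fit (R² = 0.7956 vs 0.2060). Model A shows the stronger effect (|β₁| = 0.6026 vs 0.3124).

Model Comparison:

Which explains more variance? (R²)
- Model A: R² = 0.7956 → 79.56% of variance in blood pressure explained
- Model B: R² = 0.2060 → 20.60% of variance in blood pressure explained
- 0.7956 > 0.2060 → Model A has the better fit

Strength of effect — compare |β₁|:
- Model A: β₁ = 0.6026 → predicted blood pressure rises 0.6026 mmHg per additional year of age
- Model B: β₁ = 0.3124 → predicted blood pressure rises 0.3124 mmHg per additional year of age
- |0.6026| > |0.3124| → Model A shows the stronger marginal effect

Note: R² measures how tightly points cluster around the line; β₁ measures how steep the line is — they answer different questions.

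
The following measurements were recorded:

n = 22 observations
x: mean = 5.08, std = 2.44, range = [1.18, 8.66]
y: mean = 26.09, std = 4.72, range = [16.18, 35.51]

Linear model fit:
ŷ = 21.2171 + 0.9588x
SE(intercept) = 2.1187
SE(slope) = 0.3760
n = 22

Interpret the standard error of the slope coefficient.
SE(slope) = 0.3760 measures the uncertainty in the estimated slope. The coefficient is estimated with moderate precision (SE/|β̂₁| = 39.2%).

SE(β̂₁) = 0.3760 says: if we drew many samples of n = 22 from the same population and refit each time, the fitted slopes would scatter with a standard deviation of roughly 0.3760 around the true β₁.

Relative precision:
- SE / |β̂₁| = 0.3760 / 0.9588 = 39.2%
- Rule of thumb (under 20%: precise; 20% to under 50%: moderately precise; 50% or more: imprecise) → moderately precise

Rough 95% range (±2 SE): 0.9588 ± 0.7520 → (0.2068, 1.7108).

What drives SE(β̂₁): wider spread of x values → smaller SE; more residual scatter → larger SE; larger n (here n = 22) → smaller SE.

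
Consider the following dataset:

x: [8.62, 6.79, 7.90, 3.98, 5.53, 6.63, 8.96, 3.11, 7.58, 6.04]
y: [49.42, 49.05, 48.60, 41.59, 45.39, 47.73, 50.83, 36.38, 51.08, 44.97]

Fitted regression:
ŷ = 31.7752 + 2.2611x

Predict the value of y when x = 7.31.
ŷ = 48.3038

x = 7.31 lies inside the observed range [3.11, 8.96], so the fitted equation applies directly:

ŷ = 31.7752 + 2.2611 × 7.31
ŷ = 31.7752 + 16.5286
ŷ = 48.3038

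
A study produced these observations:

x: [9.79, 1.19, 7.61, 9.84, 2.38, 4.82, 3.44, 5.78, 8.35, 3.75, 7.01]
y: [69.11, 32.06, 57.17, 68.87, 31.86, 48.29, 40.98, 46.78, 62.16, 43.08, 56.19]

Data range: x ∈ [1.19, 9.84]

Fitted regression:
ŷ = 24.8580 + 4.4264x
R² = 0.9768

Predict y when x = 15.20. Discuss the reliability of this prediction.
The equation gives ŷ = 92.1393; however x = 15.20 is 5.36 units above the observed range, so this extrapolated value should not be trusted.

Prediction calculation:
ŷ = 24.8580 + 4.4264 × 15.20
ŷ = 92.1393

Reliability:
- Data range: x ∈ [1.19, 9.84]
- Prediction point: x = 15.20 is 5.36 units above the observed range → this is EXTRAPOLATION, not interpolation

Why that matters here:
- Real relationships often flatten, saturate, or turn nonlinear at extremes
- The linear relationship may not hold outside the observed range

The R² = 0.9768 only validates the fit within [1.19, 9.84]; treat ŷ = 92.1393 with caution.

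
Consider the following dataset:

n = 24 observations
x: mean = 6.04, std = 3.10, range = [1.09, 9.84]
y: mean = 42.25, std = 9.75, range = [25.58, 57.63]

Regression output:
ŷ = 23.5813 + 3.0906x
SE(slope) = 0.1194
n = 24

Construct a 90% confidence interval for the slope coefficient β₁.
The 90% CI for β₁ is (2.8856, 3.2956)

Confidence interval for the slope:

The 90% CI for β₁ is: β̂₁ ± t*(α/2, n-2) × SE(β̂₁)

Step 1: Find critical t-value
- Confidence level = 0.9
- Degrees of freedom = n - 2 = 24 - 2 = 22
- t*(α/2, 22) = 1.7171

Step 2: Calculate margin of error
Margin = 1.7171 × 0.1194 = 0.2050

Step 3: Construct interval
CI = 3.0906 ± 0.2050
CI = (2.8856, 3.2956)

Interpretation: intervals built this way capture the true β₁ in 90% of repeated samples; here the plausible range for the per-unit effect of x on y is 2.8856 to 3.2956.
Since 0 is outside the interval, a two-sided test at α = 0.10 would reject H₀: β₁ = 0.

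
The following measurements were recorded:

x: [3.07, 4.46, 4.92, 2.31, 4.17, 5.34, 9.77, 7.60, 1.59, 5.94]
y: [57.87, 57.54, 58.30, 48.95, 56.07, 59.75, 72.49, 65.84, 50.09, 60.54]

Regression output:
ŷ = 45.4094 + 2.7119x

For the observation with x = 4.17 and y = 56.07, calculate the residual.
Residual = -0.6480

The residual is the difference between the actual value and the predicted value:

Residual = y - ŷ

Step 1: Calculate predicted value
ŷ = 45.4094 + 2.7119 × 4.17
ŷ = 56.7180

Step 2: Calculate residual
Residual = 56.07 - 56.7180
Residual = -0.6480

Sign check: y < ŷ, so the point is below the line and the fit overestimates here.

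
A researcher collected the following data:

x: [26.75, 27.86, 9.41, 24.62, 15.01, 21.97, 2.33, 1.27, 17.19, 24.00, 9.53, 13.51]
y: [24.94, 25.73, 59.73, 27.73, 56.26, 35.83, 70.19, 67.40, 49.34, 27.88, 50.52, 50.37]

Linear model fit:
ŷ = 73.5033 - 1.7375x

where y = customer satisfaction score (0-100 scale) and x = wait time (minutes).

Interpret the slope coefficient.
An increase of one minute in wait time is associated with a 1.7375 points decrease in predicted satisfaction score.

The slope coefficient β₁ = -1.7375 represents the marginal effect of wait time on satisfaction score.

Interpretation:
- Wait time up by 1 minute → predicted satisfaction score decreases by 1.7375 points
- This is a linear approximation: the same per-unit change is assumed across the whole observed x range

The intercept β₀ = 73.5033 is the predicted satisfaction score when wait time = 0; since the smallest observed x is 1.27, this is an extrapolation and mainly anchors the line.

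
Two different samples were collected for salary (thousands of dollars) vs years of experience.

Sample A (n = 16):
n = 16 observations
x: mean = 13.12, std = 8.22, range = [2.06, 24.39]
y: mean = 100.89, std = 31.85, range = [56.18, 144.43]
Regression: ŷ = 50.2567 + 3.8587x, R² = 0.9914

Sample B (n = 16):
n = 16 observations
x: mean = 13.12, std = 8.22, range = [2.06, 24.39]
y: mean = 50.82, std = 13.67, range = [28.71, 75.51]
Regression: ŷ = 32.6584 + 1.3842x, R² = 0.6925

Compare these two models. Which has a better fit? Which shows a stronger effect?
Model A has the better fit (R² = 0.9914 vs 0.6925). Model A shows the stronger effect (|β₁| = 3.8587 vs 1.3842).

Model Comparison:

Goodness of fit (R²):
- Model A: R² = 0.9914 → 99.14% of variance in salary explained
- Model B: R² = 0.6925 → 69.25% of variance in salary explained
- 0.9914 > 0.6925 → Model A has the better fit

Which has the larger per-year effect? (|β₁|)
- Model A: β₁ = 3.8587 → predicted salary rises 3.8587 thousand dollars per additional year of experience
- Model B: β₁ = 1.3842 → predicted salary rises 1.3842 thousand dollars per additional year of experience
- |3.8587| > |1.3842| → Model A shows the stronger marginal effect

Note: R² measures how tightly points cluster around the line; β₁ measures how steep the line is — they answer different questions.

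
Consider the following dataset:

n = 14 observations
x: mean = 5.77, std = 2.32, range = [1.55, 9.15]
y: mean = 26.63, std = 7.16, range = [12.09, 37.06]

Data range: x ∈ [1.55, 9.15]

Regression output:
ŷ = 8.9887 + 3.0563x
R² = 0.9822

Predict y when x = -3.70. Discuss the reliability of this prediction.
ŷ = -2.3196, but this is extrapolation (below the data range [1.55, 9.15]) and may be unreliable.

Prediction calculation:
ŷ = 8.9887 + 3.0563 × (-3.70)
ŷ = -2.3196

Reliability:
- Data range: x ∈ [1.55, 9.15]
- Prediction point: x = -3.70 is 5.25 units below the observed range → this is EXTRAPOLATION, not interpolation

Why that matters here:
- R² describes fit only over the sampled x values; it says nothing about behaviour beyond them
- There are no observations near this x to validate the fitted line there

The R² = 0.9822 only validates the fit within [1.55, 9.15]; treat ŷ = -2.3196 with caution.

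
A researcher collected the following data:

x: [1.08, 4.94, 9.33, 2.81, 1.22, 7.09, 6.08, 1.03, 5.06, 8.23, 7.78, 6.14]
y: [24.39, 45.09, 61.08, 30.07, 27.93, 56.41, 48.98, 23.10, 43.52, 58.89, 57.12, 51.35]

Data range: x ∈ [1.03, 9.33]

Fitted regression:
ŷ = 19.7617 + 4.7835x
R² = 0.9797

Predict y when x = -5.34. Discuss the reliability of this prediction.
The equation gives ŷ = -5.7822; however x = -5.34 is 6.37 units below the observed range, so this extrapolated value should not be trusted.

Prediction calculation:
ŷ = 19.7617 + 4.7835 × (-5.34)
ŷ = -5.7822

Reliability:
- Data range: x ∈ [1.03, 9.33]
- Prediction point: x = -5.34 is 6.37 units below the observed range → this is EXTRAPOLATION, not interpolation

Why that matters here:
- Real relationships often flatten, saturate, or turn nonlinear at extremes
- R² describes fit only over the sampled x values; it says nothing about behaviour beyond them
- The standard error of prediction grows with (x − x̄)², and x = -5.34 is far from x̄ = 5.07

The R² = 0.9797 only validates the fit within [1.03, 9.33]; treat ŷ = -5.7822 with caution.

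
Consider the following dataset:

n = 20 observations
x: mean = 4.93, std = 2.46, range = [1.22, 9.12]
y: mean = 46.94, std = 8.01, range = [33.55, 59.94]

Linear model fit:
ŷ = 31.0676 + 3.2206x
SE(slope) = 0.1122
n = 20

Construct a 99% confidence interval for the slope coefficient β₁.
The 99% CI for β₁ is (2.8976, 3.5436)

Confidence interval for the slope:

The 99% CI for β₁ is: β̂₁ ± t*(α/2, n-2) × SE(β̂₁)

Step 1: Find critical t-value
- Confidence level = 0.99
- Degrees of freedom = n - 2 = 20 - 2 = 18
- t*(α/2, 18) = 2.8784

Step 2: Calculate margin of error
Margin = 2.8784 × 0.1122 = 0.3230

Step 3: Construct interval
CI = 3.2206 ± 0.3230
CI = (2.8976, 3.5436)

Interpretation: We are 99% confident that the true slope β₁ lies between 2.8976 and 3.5436.
Since 0 is outside the interval, a two-sided test at α = 0.01 would reject H₀: β₁ = 0.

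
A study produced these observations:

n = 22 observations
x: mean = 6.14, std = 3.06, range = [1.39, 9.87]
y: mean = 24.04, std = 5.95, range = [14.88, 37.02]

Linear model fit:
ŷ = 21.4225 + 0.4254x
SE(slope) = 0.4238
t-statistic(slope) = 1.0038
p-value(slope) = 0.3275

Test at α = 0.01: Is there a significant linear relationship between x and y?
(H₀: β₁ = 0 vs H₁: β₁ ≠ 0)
p-value = 0.3275 ≥ α = 0.01, so we fail to reject H₀. The relationship is not significant.

Hypothesis test for the slope coefficient:

H₀: β₁ = 0 (no linear relationship)
H₁: β₁ ≠ 0 (linear relationship exists)

Test statistic: t = β̂₁ / SE(β̂₁) = 0.4254 / 0.4238 = 1.0038

The p-value (0.3275) is the probability, under H₀, of a t-statistic at least as extreme as |t| = 1.0038 (two-sided, df = n − 2 = 20).

Decision rule: reject H₀ if p-value < α.
p-value = 0.3275 ≥ α = 0.01 → fail to reject H₀.

There is not sufficient evidence at the 1% significance level to conclude that a linear relationship exists between x and y.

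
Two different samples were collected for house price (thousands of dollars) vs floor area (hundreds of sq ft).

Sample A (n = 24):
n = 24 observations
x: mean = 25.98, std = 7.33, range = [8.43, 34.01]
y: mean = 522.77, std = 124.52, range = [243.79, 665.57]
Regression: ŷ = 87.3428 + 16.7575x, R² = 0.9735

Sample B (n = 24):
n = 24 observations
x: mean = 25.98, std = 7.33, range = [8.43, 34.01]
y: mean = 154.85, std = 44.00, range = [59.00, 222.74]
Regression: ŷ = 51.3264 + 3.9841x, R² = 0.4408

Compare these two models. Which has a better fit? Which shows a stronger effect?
Model A has the better fit (R² = 0.9735 vs 0.4408). Model A shows the stronger effect (|β₁| = 16.7575 vs 3.9841).

Model Comparison:

Fit — compare R²:
- Model A: R² = 0.9735 → 97.35% of variance in house price explained
- Model B: R² = 0.4408 → 44.08% of variance in house price explained
- 0.9735 > 0.4408 → Model A has the better fit

Strength of effect — compare |β₁|:
- Model A: β₁ = 16.7575 → predicted house price rises 16.7575 thousand dollars per additional hundred sq ft of floor area
- Model B: β₁ = 3.9841 → predicted house price rises 3.9841 thousand dollars per additional hundred sq ft of floor area
- |16.7575| > |3.9841| → Model A shows the stronger marginal effect

Note: The two samples could reflect different populations, time periods, or measurement quality.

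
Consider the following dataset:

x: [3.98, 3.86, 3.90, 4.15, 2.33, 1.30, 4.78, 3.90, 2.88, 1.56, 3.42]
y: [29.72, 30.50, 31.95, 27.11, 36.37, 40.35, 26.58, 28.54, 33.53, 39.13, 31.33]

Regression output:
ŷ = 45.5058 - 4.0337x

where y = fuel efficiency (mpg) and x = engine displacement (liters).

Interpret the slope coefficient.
On average, fuel efficiency is about 4.0337 mpg lower for every extra liter of engine displacement.

The slope β₁ = -4.0337 gives the rate at which the fitted fuel efficiency changes with engine displacement.

Interpretation:
- Engine displacement up by 1 liter → predicted fuel efficiency decreases by 4.0337 mpg
- The effect is assumed constant over the observed range of x (linearity)
- The sign (−) gives the direction; the magnitude 4.0337 gives the size of the effect per liter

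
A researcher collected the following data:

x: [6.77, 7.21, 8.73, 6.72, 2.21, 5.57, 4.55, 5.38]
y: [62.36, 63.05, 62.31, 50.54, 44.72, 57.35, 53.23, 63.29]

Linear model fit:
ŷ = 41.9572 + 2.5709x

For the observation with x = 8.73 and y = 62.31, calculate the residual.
Residual = -2.0912

The residual is the difference between the actual value and the predicted value:

Residual = y - ŷ

Step 1: Calculate predicted value
ŷ = 41.9572 + 2.5709 × 8.73
ŷ = 64.4012

Step 2: Calculate residual
Residual = 62.31 - 64.4012
Residual = -2.0912

Interpretation: the model overestimates the actual value by 2.0912 at this point (negative residual → observation lies below the fitted line).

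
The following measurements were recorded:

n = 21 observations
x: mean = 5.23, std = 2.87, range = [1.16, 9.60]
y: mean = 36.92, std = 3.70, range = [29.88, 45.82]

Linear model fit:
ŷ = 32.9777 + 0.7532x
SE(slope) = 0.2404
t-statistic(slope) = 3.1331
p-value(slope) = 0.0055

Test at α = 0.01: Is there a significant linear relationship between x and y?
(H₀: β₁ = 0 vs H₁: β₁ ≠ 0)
Since p-value = 0.0055 < α = 0.01, reject H₀ — the slope is significantly different from 0.

Hypothesis test for the slope coefficient:

H₀: β₁ = 0 (no linear relationship)
H₁: β₁ ≠ 0 (linear relationship exists)

Test statistic: t = β̂₁ / SE(β̂₁) = 0.7532 / 0.2404 = 3.1331

The p-value (0.0055) is the probability, under H₀, of a t-statistic at least as extreme as |t| = 3.1331 (two-sided, df = n − 2 = 19).

Decision rule: reject H₀ if p-value < α.
p-value = 0.0055 < α = 0.01 → reject H₀.

There is sufficient evidence at the 1% significance level to conclude that a linear relationship exists between x and y.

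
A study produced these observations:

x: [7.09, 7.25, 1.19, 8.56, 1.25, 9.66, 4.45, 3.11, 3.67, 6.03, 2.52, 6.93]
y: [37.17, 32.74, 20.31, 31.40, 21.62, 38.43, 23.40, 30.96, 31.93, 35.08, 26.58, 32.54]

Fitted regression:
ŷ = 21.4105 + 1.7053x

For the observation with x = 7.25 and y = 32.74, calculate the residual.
Residual = -1.0339

The residual is the difference between the actual value and the predicted value:

Residual = y - ŷ

Step 1: Calculate predicted value
ŷ = 21.4105 + 1.7053 × 7.25
ŷ = 33.7739

Step 2: Calculate residual
Residual = 32.74 - 33.7739
Residual = -1.0339

The residual is negative, so the observed y = 32.74 sits below the regression line (the line overestimates it by 1.0339).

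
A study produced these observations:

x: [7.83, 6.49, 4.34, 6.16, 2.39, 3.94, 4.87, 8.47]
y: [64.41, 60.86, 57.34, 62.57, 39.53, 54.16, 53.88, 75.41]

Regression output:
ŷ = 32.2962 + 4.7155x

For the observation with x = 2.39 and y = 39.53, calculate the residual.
Residual = -4.0362

The residual is the difference between the actual value and the predicted value:

Residual = y - ŷ

Step 1: Calculate predicted value
ŷ = 32.2962 + 4.7155 × 2.39
ŷ = 43.5662

Step 2: Calculate residual
Residual = 39.53 - 43.5662
Residual = -4.0362

Interpretation: the model overestimates the actual value by 4.0362 at this point (negative residual → observation lies below the fitted line).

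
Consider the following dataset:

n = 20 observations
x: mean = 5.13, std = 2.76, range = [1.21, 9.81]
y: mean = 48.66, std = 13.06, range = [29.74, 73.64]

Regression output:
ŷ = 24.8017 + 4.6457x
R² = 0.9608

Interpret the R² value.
The model explains 96.08% of the variance in y (R² = 0.9608), leaving 3.92% unexplained; the fit is strong.

The coefficient of determination R² is the fraction of the total variation in y that the fitted line accounts for.

Here R² = 0.9608:
- Explained: 96.08% of the variation in y
- Unexplained (residual): 100% − 96.08% = 3.92%
- Rule of thumb (below 0.3 weak; 0.3 to below 0.7 moderate; 0.7 and above strong) → strong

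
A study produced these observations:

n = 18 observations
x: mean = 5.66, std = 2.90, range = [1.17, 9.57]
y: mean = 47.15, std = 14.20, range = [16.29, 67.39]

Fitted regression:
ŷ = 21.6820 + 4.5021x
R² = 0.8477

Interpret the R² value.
R² = 0.8477 means 84.77% of the variation in y is explained by the linear relationship with x. This indicates a strong fit.

R² = 1 − SS_res/SS_tot compares the residual scatter to the total scatter of y about its mean.

Here R² = 0.8477:
- Explained: 84.77% of the variation in y
- Unexplained (residual): 100% − 84.77% = 15.23%
- Rule of thumb (below 0.3 weak; 0.3 to below 0.7 moderate; 0.7 and above strong) → strong

Note: R² says nothing about causation, and a high R² does not by itself mean the linear form is appropriate — check the residuals.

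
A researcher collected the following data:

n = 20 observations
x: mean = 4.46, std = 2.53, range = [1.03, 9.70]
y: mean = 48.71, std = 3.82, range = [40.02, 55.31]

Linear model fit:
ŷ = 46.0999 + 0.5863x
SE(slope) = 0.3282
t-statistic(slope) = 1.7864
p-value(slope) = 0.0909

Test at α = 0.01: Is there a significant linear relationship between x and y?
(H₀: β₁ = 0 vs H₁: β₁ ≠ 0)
p-value = 0.0909 ≥ α = 0.01, so we fail to reject H₀. The relationship is not significant.

Hypothesis test for the slope coefficient:

H₀: β₁ = 0 (no linear relationship)
H₁: β₁ ≠ 0 (linear relationship exists)

Test statistic: t = β̂₁ / SE(β̂₁) = 0.5863 / 0.3282 = 1.7864

p = 0.0909: how often a slope estimate this far from 0 (in SE units) would arise by chance if β₁ were truly 0.

Decision rule: reject H₀ if p-value < α.
p-value = 0.0909 ≥ α = 0.01 → fail to reject H₀.

There is not sufficient evidence at the 1% significance level to conclude that a linear relationship exists between x and y.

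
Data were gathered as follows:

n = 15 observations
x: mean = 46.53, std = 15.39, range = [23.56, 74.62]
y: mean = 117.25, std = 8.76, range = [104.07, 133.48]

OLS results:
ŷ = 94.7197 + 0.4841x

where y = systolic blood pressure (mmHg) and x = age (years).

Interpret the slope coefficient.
On average, blood pressure is about 0.4841 mmHg higher for every extra year of age.

β₁ = 0.4841 is the change in predicted blood pressure (mmHg) per additional year of age.

Interpretation:
- Age up by 1 year → predicted blood pressure increases by 0.4841 mmHg
- This is a linear approximation: the same per-unit change is assumed across the whole observed x range

The intercept β₀ = 94.7197 is the predicted blood pressure when age = 0; since the smallest observed x is 23.56, this is an extrapolation and mainly anchors the line.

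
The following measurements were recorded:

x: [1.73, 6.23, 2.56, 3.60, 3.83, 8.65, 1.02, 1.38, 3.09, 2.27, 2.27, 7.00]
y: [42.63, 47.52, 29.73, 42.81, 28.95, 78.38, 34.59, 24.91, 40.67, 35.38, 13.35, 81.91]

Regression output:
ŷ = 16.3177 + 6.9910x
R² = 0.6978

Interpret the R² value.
The model explains 69.78% of the variance in y (R² = 0.6978), leaving 30.22% unexplained; the fit is moderate.

The coefficient of determination R² is the fraction of the total variation in y that the fitted line accounts for.

Here R² = 0.6978:
- Explained: 69.78% of the variation in y
- Unexplained (residual): 100% − 69.78% = 30.22%
- Rule of thumb (below 0.3 weak; 0.3 to below 0.7 moderate; 0.7 and above strong) → moderate

Note: R² says nothing about causation, and a high R² does not by itself mean the linear form is appropriate — check the residuals.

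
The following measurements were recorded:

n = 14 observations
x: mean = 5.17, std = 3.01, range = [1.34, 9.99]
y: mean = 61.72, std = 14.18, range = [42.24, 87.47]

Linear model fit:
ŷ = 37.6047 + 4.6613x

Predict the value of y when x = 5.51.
ŷ = 63.2885

To predict y for x = 5.51, substitute into the regression equation:

ŷ = 37.6047 + 4.6613 × 5.51
ŷ = 37.6047 + 25.6838
ŷ = 63.2885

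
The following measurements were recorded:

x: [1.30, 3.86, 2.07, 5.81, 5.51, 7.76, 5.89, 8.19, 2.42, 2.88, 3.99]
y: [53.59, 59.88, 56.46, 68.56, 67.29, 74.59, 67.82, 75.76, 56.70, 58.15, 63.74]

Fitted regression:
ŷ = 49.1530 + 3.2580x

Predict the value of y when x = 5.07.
ŷ = 65.6711

Plug x = 5.07 into the fitted line:

ŷ = 49.1530 + 3.2580 × 5.07
ŷ = 49.1530 + 16.5181
ŷ = 65.6711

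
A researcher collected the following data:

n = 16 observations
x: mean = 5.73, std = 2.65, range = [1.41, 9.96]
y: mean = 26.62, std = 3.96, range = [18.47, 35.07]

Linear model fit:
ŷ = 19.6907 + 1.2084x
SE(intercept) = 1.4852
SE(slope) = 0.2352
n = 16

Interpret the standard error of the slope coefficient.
The slope 1.2084 is pinned down to within about ±0.2352 (one SE) by these data — relative uncertainty 19.5%, i.e. precise.

SE(β̂₁) = s / √Sxx, where s is the residual standard deviation and Sxx = Σ(x − x̄)². It is the yardstick for how far β̂₁ = 1.2084 could plausibly be from the true slope.

Relative precision:
- SE / |β̂₁| = 0.2352 / 1.2084 = 19.5%
- Rule of thumb (under 20%: precise; 20% to under 50%: moderately precise; 50% or more: imprecise) → precise

Link to interval estimation: a confidence interval for β₁ is β̂₁ ± t* × 0.2352, so SE sets the half-width per unit of t*.

What drives SE(β̂₁): larger n (here n = 16) → smaller SE; more residual scatter → larger SE.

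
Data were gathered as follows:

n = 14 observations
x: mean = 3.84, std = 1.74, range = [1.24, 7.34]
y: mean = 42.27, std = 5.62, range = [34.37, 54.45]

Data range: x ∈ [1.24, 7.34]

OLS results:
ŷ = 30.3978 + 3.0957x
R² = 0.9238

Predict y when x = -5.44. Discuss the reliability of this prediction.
The equation gives ŷ = 13.5572; however x = -5.44 is 6.68 units below the observed range, so this extrapolated value should not be trusted.

Prediction calculation:
ŷ = 30.3978 + 3.0957 × (-5.44)
ŷ = 13.5572

Reliability:
- Data range: x ∈ [1.24, 7.34]
- Prediction point: x = -5.44 is 6.68 units below the observed range → this is EXTRAPOLATION, not interpolation

Why that matters here:
- The standard error of prediction grows with (x − x̄)², and x = -5.44 is far from x̄ = 3.84
- The linear relationship may not hold outside the observed range

Report the number if required, but flag clearly that it is an extrapolation.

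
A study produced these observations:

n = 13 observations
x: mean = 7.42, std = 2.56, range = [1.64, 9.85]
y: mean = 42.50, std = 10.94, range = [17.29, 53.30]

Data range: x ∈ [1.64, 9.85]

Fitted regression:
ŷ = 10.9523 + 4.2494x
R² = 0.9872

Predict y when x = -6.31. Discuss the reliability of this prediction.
ŷ = -15.8614 (extrapolation — x = -6.31 lies outside [1.64, 9.85], so reliability is low).

Prediction calculation:
ŷ = 10.9523 + 4.2494 × (-6.31)
ŷ = -15.8614

Reliability:
- Data range: x ∈ [1.64, 9.85]
- Prediction point: x = -6.31 is 7.95 units below the observed range → this is EXTRAPOLATION, not interpolation

Why that matters here:
- Real relationships often flatten, saturate, or turn nonlinear at extremes
- R² describes fit only over the sampled x values; it says nothing about behaviour beyond them

A defensible statement: 'if the linear trend continued to x = -6.31, y would be about -15.8614' — the premise is untested.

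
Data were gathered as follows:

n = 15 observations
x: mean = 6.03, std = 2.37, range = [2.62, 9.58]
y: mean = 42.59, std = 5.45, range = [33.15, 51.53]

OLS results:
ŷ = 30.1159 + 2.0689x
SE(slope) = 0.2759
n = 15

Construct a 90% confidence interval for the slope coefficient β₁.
The 90% CI for β₁ is (1.5803, 2.5575)

Confidence interval for the slope:

The 90% CI for β₁ is: β̂₁ ± t*(α/2, n-2) × SE(β̂₁)

Step 1: Find critical t-value
- Confidence level = 0.9
- Degrees of freedom = n - 2 = 15 - 2 = 13
- t*(α/2, 13) = 1.7709

Step 2: Calculate margin of error
Margin = 1.7709 × 0.2759 = 0.4886

Step 3: Construct interval
CI = 2.0689 ± 0.4886
CI = (1.5803, 2.5575)

Interpretation: intervals built this way capture the true β₁ in 90% of repeated samples; here the plausible range for the per-unit effect of x on y is 1.5803 to 2.5575.
Since 0 is outside the interval, a two-sided test at α = 0.10 would reject H₀: β₁ = 0.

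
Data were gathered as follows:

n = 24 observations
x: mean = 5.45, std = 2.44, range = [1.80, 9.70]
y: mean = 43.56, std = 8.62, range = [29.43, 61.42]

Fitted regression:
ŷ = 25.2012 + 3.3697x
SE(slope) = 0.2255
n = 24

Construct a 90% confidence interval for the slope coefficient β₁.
The 90% CI for β₁ is (2.9825, 3.7569)

Confidence interval for the slope:

The 90% CI for β₁ is: β̂₁ ± t*(α/2, n-2) × SE(β̂₁)

Step 1: Find critical t-value
- Confidence level = 0.9
- Degrees of freedom = n - 2 = 24 - 2 = 22
- t*(α/2, 22) = 1.7171

Step 2: Calculate margin of error
Margin = 1.7171 × 0.2255 = 0.3872

Step 3: Construct interval
CI = 3.3697 ± 0.3872
CI = (2.9825, 3.7569)

Interpretation: We are 90% confident that the true slope β₁ lies between 2.9825 and 3.7569.
The interval does not include 0, suggesting a significant linear relationship.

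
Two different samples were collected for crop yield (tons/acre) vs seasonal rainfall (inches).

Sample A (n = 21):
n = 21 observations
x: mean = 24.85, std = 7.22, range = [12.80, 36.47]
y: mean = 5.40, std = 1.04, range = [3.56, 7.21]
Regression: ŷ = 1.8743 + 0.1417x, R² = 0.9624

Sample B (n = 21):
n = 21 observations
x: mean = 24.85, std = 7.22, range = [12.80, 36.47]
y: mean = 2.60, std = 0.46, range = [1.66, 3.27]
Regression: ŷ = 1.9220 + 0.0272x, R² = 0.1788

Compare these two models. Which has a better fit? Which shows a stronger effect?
Model A has the better fit (R² = 0.9624 vs 0.1788). Model A shows the stronger effect (|β₁| = 0.1417 vs 0.0272).

Model Comparison:

Which explains more variance? (R²)
- Model A: R² = 0.9624 → 96.24% of variance in crop yield explained
- Model B: R² = 0.1788 → 17.88% of variance in crop yield explained
- 0.9624 > 0.1788 → Model A has the better fit

Effect size (slope magnitude):
- Model A: β₁ = 0.1417 → predicted crop yield rises 0.1417 tons/acre per additional inch of rainfall
- Model B: β₁ = 0.0272 → predicted crop yield rises 0.0272 tons/acre per additional inch of rainfall
- |0.1417| > |0.0272| → Model A shows the stronger marginal effect

Note: A steeper slope doesn't make a better model if the scatter around the line is large.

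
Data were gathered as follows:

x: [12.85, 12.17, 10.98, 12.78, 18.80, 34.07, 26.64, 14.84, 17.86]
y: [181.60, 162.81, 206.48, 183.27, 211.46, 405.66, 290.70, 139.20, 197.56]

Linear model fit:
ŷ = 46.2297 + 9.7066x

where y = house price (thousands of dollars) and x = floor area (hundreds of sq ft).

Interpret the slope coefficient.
On average, house price is about 9.7066 thousand dollars higher for every extra hundred sq ft of floor area.

The slope β₁ = 9.7066 gives the rate at which the fitted house price changes with floor area.

Interpretation:
- Floor area up by 1 hundred sq ft → predicted house price increases by 9.7066 thousand dollars
- This is a linear approximation: the same per-unit change is assumed across the whole observed x range
- The sign (+) gives the direction; the magnitude 9.7066 gives the size of the effect per hundred sq ft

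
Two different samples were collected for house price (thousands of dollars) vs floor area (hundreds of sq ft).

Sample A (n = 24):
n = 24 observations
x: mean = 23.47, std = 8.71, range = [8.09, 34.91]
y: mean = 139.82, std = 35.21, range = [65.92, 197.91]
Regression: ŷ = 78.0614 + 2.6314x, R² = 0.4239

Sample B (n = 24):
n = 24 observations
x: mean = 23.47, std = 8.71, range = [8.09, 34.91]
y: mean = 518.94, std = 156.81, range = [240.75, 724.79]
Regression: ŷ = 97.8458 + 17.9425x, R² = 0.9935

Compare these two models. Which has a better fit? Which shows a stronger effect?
Model B has the better fit (R² = 0.9935 vs 0.4239). Model B shows the stronger effect (|β₁| = 17.9425 vs 2.6314).

Model Comparison:

Which explains more variance? (R²)
- Model A: R² = 0.4239 → 42.39% of variance in house price explained
- Model B: R² = 0.9935 → 99.35% of variance in house price explained
- 0.9935 > 0.4239 → Model B has the better fit

Effect size (slope magnitude):
- Model A: β₁ = 2.6314 → predicted house price rises 2.6314 thousand dollars per additional hundred sq ft of floor area
- Model B: β₁ = 17.9425 → predicted house price rises 17.9425 thousand dollars per additional hundred sq ft of floor area
- |2.6314| < |17.9425| → Model B shows the stronger marginal effect

Note: A better fit (higher R²) doesn't necessarily mean a more important relationship.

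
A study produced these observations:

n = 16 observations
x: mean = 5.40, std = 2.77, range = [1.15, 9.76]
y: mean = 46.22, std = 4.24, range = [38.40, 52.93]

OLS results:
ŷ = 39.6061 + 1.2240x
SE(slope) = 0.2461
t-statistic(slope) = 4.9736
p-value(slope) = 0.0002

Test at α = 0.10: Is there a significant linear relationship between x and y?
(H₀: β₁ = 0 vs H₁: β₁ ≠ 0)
p-value = 0.0002 < α = 0.10, so we reject H₀. The relationship is significant.

Hypothesis test for the slope coefficient:

H₀: β₁ = 0 (no linear relationship)
H₁: β₁ ≠ 0 (linear relationship exists)

Test statistic: t = β̂₁ / SE(β̂₁) = 1.2240 / 0.2461 = 4.9736

p = 0.0002: how often a slope estimate this far from 0 (in SE units) would arise by chance if β₁ were truly 0.

Decision rule: reject H₀ if p-value < α.
p-value = 0.0002 < α = 0.10 → reject H₀.

There is sufficient evidence at the 10% significance level to conclude that a linear relationship exists between x and y.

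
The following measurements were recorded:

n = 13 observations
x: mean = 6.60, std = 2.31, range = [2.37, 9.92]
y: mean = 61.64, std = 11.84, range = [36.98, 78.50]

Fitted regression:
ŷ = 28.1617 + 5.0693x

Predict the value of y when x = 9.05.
ŷ = 74.0389

x = 9.05 lies inside the observed range [2.37, 9.92], so the fitted equation applies directly:

ŷ = 28.1617 + 5.0693 × 9.05
ŷ = 28.1617 + 45.8772
ŷ = 74.0389

This is the fitted mean response at that x — an individual observation would come with a wider prediction interval.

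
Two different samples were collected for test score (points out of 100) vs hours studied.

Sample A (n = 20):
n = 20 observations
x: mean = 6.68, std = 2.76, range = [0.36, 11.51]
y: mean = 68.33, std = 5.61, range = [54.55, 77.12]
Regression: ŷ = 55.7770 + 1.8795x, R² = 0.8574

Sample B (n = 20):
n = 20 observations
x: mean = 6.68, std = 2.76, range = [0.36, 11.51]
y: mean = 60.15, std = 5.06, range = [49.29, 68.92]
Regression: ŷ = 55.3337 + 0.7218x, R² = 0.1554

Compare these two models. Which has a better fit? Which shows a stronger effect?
Model A has the better fit (R² = 0.8574 vs 0.1554). Model A shows the stronger effect (|β₁| = 1.8795 vs 0.7218).

Model Comparison:

Fit — compare R²:
- Model A: R² = 0.8574 → 85.74% of variance in test score explained
- Model B: R² = 0.1554 → 15.54% of variance in test score explained
- 0.8574 > 0.1554 → Model A has the better fit

Which has the larger per-hour effect? (|β₁|)
- Model A: β₁ = 1.8795 → predicted test score rises 1.8795 points per additional hour of study time
- Model B: β₁ = 0.7218 → predicted test score rises 0.7218 points per additional hour of study time
- |1.8795| > |0.7218| → Model A shows the stronger marginal effect

Notes:
- A better fit (higher R²) doesn't necessarily mean a more important relationship.
- R² measures how tightly points cluster around the line; β₁ measures how steep the line is — they answer different questions.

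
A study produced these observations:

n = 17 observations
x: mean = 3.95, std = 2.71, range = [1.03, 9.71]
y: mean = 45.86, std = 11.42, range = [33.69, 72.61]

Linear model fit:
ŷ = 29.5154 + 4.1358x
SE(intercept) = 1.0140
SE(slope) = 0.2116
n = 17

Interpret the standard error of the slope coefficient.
SE(slope) = 0.2116 measures the uncertainty in the estimated slope. The coefficient is estimated precisely (SE/|β̂₁| = 5.1%).

SE(β̂₁) = s / √Sxx, where s is the residual standard deviation and Sxx = Σ(x − x̄)². It is the yardstick for how far β̂₁ = 4.1358 could plausibly be from the true slope.

Relative precision:
- SE / |β̂₁| = 0.2116 / 4.1358 = 5.1%
- Rule of thumb (under 20%: precise; 20% to under 50%: moderately precise; 50% or more: imprecise) → precise

Link to the t-test: t = β̂₁ / SE(β̂₁) = 4.1358 / 0.2116 = 19.5454, the statistic for H₀: β₁ = 0.

What drives SE(β̂₁): larger n (here n = 17) → smaller SE.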